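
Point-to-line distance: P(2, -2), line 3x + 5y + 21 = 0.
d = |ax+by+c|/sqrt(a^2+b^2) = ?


|3*2 + 5*(-2) + 21| = |17| = 17
sqrt(9 + 25) = sqrt(34) = 5.8310
d = 17/sqrt(34) = 2.9155

2.9155


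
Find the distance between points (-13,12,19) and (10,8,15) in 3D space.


dx=23, dy=-4, dz=-4
d = sqrt(529+16+16) = sqrt(561) = 23.6854

23.6854


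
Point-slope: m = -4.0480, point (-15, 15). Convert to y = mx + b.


y - 15 = -4.0480(x + 15)
y = -4.0480x + 15 + 4.0480*(-15)
y = -4.0480x - 45.7200

y = -4.0480x - 45.7200


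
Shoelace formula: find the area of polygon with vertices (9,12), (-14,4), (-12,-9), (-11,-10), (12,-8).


sum(xi*y_{i+1}) = 9*4 - 14*(-9) - 12*(-10) - 11*(-8) + 12*12 = 514
sum(yi*x_{i+1}) = 12*(-14) + 4*(-12) - 9*(-11) - 10*12 - 8*9 = -309
Area = |514 + 309|/2 = 823/2 = 411.5000

411.5000 sq units


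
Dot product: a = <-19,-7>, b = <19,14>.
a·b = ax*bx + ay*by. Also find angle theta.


a·b = -19*19 - 7*14 = -361 - 98 = -459
|a| = sqrt(361+49) = 20.2485
|b| = sqrt(361+196) = 23.6008
cos(theta) = -459/(sqrt(410)*sqrt(557)) = -459/sqrt(228370) = -0.960491
theta = arccos(-459/sqrt(228370)) = 163.8405 degrees

a·b = -459, theta = 163.8405 deg


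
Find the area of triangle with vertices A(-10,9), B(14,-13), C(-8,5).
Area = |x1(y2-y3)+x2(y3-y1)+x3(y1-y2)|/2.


-10*(-13-5) = 180
14*(5-9) = -56
-8*(9+ 13) = -176
sum = -52
Area = |-52|/2 = 26.0000

26.0000 sq units


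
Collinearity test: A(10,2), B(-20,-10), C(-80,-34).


10*(-10+ 34) - 20*(-34-2) - 80*(2+ 10)
= 240 + 720 - 960 = 0

Yes, collinear (determinant = 0)


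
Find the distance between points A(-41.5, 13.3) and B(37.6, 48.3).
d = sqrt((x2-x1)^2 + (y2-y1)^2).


dx = 37.6 + 41.5 = 79.1
dy = 48.3 - 13.3 = 35.0
d = sqrt(6256.81 + 1225.0) = sqrt(7481.81) = 86.4975

86.4975


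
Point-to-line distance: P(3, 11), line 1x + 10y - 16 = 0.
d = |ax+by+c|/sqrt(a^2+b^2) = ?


|1*3 + 10*11 - 16| = |97| = 97
sqrt(1 + 100) = sqrt(101) = 10.0499
d = 97/sqrt(101) = 9.6519

9.6519


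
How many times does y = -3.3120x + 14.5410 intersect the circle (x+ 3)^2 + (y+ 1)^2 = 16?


Substitute y = -3.3120x + 14.5410: (x+ 3)^2 + (-3.3120x+14.5410+ 1)^2 = 16
Expand to Ax^2 + Bx + C = 0, where b-k = 15.541
A = 1+m^2 = 11.969344
B = 2(m(b-k) - h) = 2(-3.3120*15.541 + 3) = -96.943584
C = h^2 + (b-k)^2 - r^2 = 9 + 241.522681 - 16 = 234.522681
disc = B^2-4AC = 9398.0585 - 11228.3306 = -1830.2721
disc < 0

0 intersection points


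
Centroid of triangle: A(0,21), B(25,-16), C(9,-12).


Gx = (0+25+9)/3 = 34/3 = 11.3333
Gy = (21- 16- 12)/3 = -7/3 = -2.3333

G = (11.3333, -2.3333)


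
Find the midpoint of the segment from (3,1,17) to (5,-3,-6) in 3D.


Mx = (3+5)/2 = 4.0000
My = (1- 3)/2 = -1.0000
Mz = (17- 6)/2 = 5.5000

M = (4.0000, -1.0000, 5.5000)


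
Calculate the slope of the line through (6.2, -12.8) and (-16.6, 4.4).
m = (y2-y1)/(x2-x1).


dy = 4.4 + 12.8 = 17.2
dx = -16.6 - 6.2 = -22.8
m = 17.2/(-22.8) = -0.7544

m = -0.7544


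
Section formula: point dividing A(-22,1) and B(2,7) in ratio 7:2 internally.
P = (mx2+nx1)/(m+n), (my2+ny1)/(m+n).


Px = (7*2 + 2*(-22))/9 = -30/9 = -3.3333
Py = (7*7 + 2*1)/9 = 51/9 = 5.6667

P = (-3.3333, 5.6667)


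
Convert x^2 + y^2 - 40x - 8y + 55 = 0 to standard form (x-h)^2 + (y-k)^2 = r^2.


h = -D/2 = 40/2 = 20
k = -E/2 = 8/2 = 4
r^2 = h^2 + k^2 - F = 400 + 16 - 55 = 361
r = 19

Center (20, 4), radius = 19


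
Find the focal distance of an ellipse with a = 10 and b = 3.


c^2 = 10^2 - 3^2 = 100 - 9 = 91
c = sqrt(91) = 9.5394

c = 9.5394


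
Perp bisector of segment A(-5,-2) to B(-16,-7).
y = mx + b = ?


Midpoint = (-10.5, -4.5)
Slope of AB = dy/dx = -5/(-11) = 0.4545
Perp slope = -dx/dy = -11/5 = -2.2000
b = My - (perp slope)*Mx = -4.5 + (-11*(-10.5))/(-5) = -4.5 - 23.1000 = -27.6000

y = -2.2000x - 27.6000


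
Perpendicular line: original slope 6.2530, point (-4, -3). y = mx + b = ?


Perpendicular slope = -1/m1 = -1/6.2530 = -0.1599
b2 = y0 - m2*x0 = -3 - 4/6.2530 = -3 - 0.6397 = -3.6397

y = -0.1599x - 3.6397


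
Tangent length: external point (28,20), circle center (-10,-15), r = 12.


d = sqrt((28+ 10)^2 + (20+ 15)^2) = sqrt(1444+1225) = 51.6624
L = sqrt(2669.0000 - 144) = sqrt(2525.0000) = 50.2494

50.2494


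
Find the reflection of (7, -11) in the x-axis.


Reflection rule for x-axis: (x, -y)
(7, -11) -> (7, 11)

(7, 11)


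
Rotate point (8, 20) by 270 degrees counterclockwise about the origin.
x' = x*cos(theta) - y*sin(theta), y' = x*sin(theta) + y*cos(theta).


cos(270) = 0, sin(270) = -1
x' = 8*0 - 20*(-1) = 20
y' = 8*(-1) + 20*0 = -8

(20, -8)


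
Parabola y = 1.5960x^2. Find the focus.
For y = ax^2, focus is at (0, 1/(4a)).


a = 1.5960
4a = 6.3840
focus = (0, 1/6.3840) = (0, 0.1566)

Focus = (0, 0.1566)


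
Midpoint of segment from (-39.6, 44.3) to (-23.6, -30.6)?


Mx = (-39.6 - 23.6)/2 = -63.2/2 = -31.6000
My = (44.3 - 30.6)/2 = 13.7/2 = 6.8500

(-31.6000, 6.8500)


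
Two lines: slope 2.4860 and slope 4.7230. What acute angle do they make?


m1-m2 = -2.237
1+m1*m2 = 12.741378
tan(theta) = |-2.237/12.741378| = 0.175570
theta = arctan(|-2.237/12.741378|) = 9.9579 degrees (acute angle)

9.9579 degrees


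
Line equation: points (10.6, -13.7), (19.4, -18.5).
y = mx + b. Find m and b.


m = (-4.8)/(8.8) = -0.5455
b = y1 - m*x1 = -13.7 - (-4.8*10.6)/(8.8) = -13.7 + 5.7818 = -7.9182

y = -0.5455x - 7.9182


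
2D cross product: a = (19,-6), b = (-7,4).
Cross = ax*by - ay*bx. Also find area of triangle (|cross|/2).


cross = 19*4 + 6*(-7) = 76 - 42 = 34
Triangle area = |34|/2 = 34/2 = 17.0000

cross = 34, triangle area = 17.0000


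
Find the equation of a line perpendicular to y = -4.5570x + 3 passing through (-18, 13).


Perpendicular slope = -1/m1 = -1/(-4.5570) = 0.2194
b2 = y0 - m2*x0 = 13 - 18/(-4.5570) = 13 + 3.9500 = 16.9500

y = 0.2194x + 16.9500


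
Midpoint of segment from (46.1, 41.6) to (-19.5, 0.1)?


Mx = (46.1 - 19.5)/2 = 26.6/2 = 13.3000
My = (41.6 + 0.1)/2 = 41.7/2 = 20.8500

(13.3000, 20.8500)


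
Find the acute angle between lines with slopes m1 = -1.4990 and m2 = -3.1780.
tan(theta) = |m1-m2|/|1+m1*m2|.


m1-m2 = 1.679
1+m1*m2 = 5.763822
tan(theta) = |1.679/5.763822| = 0.291300
theta = arctan(|1.679/5.763822|) = 16.2408 degrees (acute angle)

16.2408 degrees


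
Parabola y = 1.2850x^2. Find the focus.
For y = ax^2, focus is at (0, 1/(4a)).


a = 1.2850
4a = 5.1400
focus = (0, 1/5.1400) = (0, 0.1946)

Focus = (0, 0.1946)


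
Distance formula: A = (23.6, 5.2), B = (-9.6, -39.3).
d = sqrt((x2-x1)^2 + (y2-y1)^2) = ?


dx = -9.6 - 23.6 = -33.2
dy = -39.3 - 5.2 = -44.5
d = sqrt(1102.24 + 1980.25) = sqrt(3082.49) = 55.5202

55.5202


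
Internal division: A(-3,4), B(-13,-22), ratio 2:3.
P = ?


Px = (2*(-13) + 3*(-3))/5 = -35/5 = -7.0000
Py = (2*(-22) + 3*4)/5 = -32/5 = -6.4000

P = (-7.0000, -6.4000)


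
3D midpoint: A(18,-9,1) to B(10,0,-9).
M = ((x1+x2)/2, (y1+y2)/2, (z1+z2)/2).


Mx = (18+10)/2 = 14.0000
My = (-9+0)/2 = -4.5000
Mz = (1- 9)/2 = -4.0000

M = (14.0000, -4.5000, -4.0000)


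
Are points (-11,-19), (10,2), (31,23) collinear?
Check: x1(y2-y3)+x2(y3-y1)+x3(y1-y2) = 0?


-11*(2-23) + 10*(23+ 19) + 31*(-19-2)
= 231 + 420 - 651 = 0

Yes, collinear (determinant = 0)


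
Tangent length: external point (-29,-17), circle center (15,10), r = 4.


d = sqrt((-29-15)^2 + (-17-10)^2) = sqrt(1936+729) = 51.6236
L = sqrt(2665.0000 - 16) = sqrt(2649.0000) = 51.4684

51.4684


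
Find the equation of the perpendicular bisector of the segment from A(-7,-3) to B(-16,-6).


Midpoint = (-11.5, -4.5)
Slope of AB = dy/dx = -3/(-9) = 0.3333
Perp slope = -dx/dy = -9/3 = -3.0000
b = My - (perp slope)*Mx = -4.5 + (-9*(-11.5))/(-3) = -4.5 - 34.5000 = -39.0000

y = -3.0000x - 39.0000


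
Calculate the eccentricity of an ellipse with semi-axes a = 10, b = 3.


c = sqrt(100-9) = sqrt(91) = 9.5394
e = c/a = sqrt(91)/10 = 0.9539

e = 0.9539


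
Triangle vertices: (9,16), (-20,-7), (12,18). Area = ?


9*(-7-18) = -225
-20*(18-16) = -40
12*(16+ 7) = 276
sum = 11
Area = |11|/2 = 5.5000

5.5000 sq units


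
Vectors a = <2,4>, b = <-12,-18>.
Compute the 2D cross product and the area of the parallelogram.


cross = 2*(-18) - 4*(-12) = -36 + 48 = 12
Parallelogram area = |12| = 12

cross = 12, parallelogram area = 12


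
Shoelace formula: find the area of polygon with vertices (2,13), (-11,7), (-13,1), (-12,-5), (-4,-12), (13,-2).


sum(xi*y_{i+1}) = 2*7 - 11*1 - 13*(-5) - 12*(-12) - 4*(-2) + 13*13 = 389
sum(yi*x_{i+1}) = 13*(-11) + 7*(-13) + 1*(-12) - 5*(-4) - 12*13 - 2*2 = -386
Area = |389 + 386|/2 = 775/2 = 387.5000

387.5000 sq units


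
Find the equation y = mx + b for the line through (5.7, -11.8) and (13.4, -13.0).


m = (-1.2)/(7.7) = -0.1558
b = y1 - m*x1 = -11.8 - (-1.2*5.7)/(7.7) = -11.8 + 0.8883 = -10.9117

y = -0.1558x - 10.9117


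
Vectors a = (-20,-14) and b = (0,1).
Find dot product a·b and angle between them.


a·b = -20*0 - 14*1 = 0 - 14 = -14
|a| = sqrt(400+196) = 24.4131
|b| = sqrt(0+1) = 1.0000
cos(theta) = -14/(sqrt(596)*sqrt(1)) = -14/sqrt(596) = -0.573462
theta = arccos(-14/sqrt(596)) = 124.9920 degrees

a·b = -14, theta = 124.9920 deg


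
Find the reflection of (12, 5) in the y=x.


Reflection rule for y=x: (y, x)
(12, 5) -> (5, 12)

(5, 12)


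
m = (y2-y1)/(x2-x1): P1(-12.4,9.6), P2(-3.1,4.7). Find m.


dy = 4.7 - 9.6 = -4.9
dx = -3.1 + 12.4 = 9.3
m = -4.9/9.3 = -0.5269

m = -0.5269


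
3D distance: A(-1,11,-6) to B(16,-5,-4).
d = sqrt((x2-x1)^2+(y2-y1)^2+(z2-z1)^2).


dx=17, dy=-16, dz=2
d = sqrt(289+256+4) = sqrt(549) = 23.4307

23.4307


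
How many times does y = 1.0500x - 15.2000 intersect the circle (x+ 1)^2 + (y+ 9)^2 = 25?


Substitute y = 1.0500x - 15.2000: (x+ 1)^2 + (1.0500x- 15.2000+ 9)^2 = 25
Expand to Ax^2 + Bx + C = 0, where b-k = -6.2
A = 1+m^2 = 2.1025
B = 2(m(b-k) - h) = 2(1.0500*(-6.2) + 1) = -11.02
C = h^2 + (b-k)^2 - r^2 = 1 + 38.44 - 25 = 14.44
disc = B^2-4AC = 121.4404 - 121.4404 = 0
disc = 0

1 intersection point (tangent)


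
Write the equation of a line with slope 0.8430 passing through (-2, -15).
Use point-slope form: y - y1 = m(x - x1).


y + 15 = 0.8430(x + 2)
y = 0.8430x - 15 - 0.8430*(-2)
y = 0.8430x - 13.3140

y = 0.8430x - 13.3140


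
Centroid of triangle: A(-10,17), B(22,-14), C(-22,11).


Gx = (-10+22- 22)/3 = -10/3 = -3.3333
Gy = (17- 14+11)/3 = 14/3 = 4.6667

G = (-3.3333, 4.6667)


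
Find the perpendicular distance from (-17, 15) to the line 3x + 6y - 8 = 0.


|3*(-17) + 6*15 - 8| = |31| = 31
sqrt(9 + 36) = sqrt(45) = 6.7082
d = 31/sqrt(45) = 4.6212

4.6212


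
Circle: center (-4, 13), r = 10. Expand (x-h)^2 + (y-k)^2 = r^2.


(x+ 4)^2 + (y-13)^2 = 10^2
D = -2h = 8, E = -2k = -26
F = h^2+k^2-r^2 = 16+169-100 = 85

x^2 + y^2 + 8x - 26y + 85 = 0


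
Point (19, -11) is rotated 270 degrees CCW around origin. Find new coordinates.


cos(270) = 0, sin(270) = -1
x' = 19*0 + 11*(-1) = -11
y' = 19*(-1) - 11*0 = -19

(-11, -19)


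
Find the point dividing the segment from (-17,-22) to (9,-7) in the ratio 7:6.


Px = (7*9 + 6*(-17))/13 = -39/13 = -3.0000
Py = (7*(-7) + 6*(-22))/13 = -181/13 = -13.9231

P = (-3.0000, -13.9231)


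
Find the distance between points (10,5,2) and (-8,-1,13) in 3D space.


dx=-18, dy=-6, dz=11
d = sqrt(324+36+121) = sqrt(481) = 21.9317

21.9317


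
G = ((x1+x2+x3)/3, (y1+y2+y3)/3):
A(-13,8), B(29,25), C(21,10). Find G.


Gx = (-13+29+21)/3 = 37/3 = 12.3333
Gy = (8+25+10)/3 = 43/3 = 14.3333

G = (12.3333, 14.3333)


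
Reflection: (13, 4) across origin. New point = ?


Reflection rule for origin: (-x, -y)
(13, 4) -> (-13, -4)

(-13, -4)


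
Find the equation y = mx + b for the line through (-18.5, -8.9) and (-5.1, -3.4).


m = (5.5)/(13.4) = 0.4104
b = y1 - m*x1 = -8.9 - (5.5*(-18.5))/(13.4) = -8.9 + 7.5933 = -1.3067

y = 0.4104x - 1.3067


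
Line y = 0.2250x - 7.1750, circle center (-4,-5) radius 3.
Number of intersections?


Substitute y = 0.2250x - 7.1750: (x+ 4)^2 + (0.2250x- 7.1750+ 5)^2 = 9
Expand to Ax^2 + Bx + C = 0, where b-k = -2.175
A = 1+m^2 = 1.050625
B = 2(m(b-k) - h) = 2(0.2250*(-2.175) + 4) = 7.02125
C = h^2 + (b-k)^2 - r^2 = 16 + 4.730625 - 9 = 11.730625
disc = B^2-4AC = 49.2980 - 49.2980 = 0
disc = 0

1 intersection point (tangent)


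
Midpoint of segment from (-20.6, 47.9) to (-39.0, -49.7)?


Mx = (-20.6 - 39.0)/2 = -59.6/2 = -29.8000
My = (47.9 - 49.7)/2 = -1.8/2 = -0.9000

(-29.8000, -0.9000)


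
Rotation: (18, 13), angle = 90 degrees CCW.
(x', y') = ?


cos(90) = 0, sin(90) = 1
x' = 18*0 - 13*1 = -13
y' = 18*1 + 13*0 = 18

(-13, 18)


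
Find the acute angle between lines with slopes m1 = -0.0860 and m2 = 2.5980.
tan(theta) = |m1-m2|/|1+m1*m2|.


m1-m2 = -2.684
1+m1*m2 = 0.776572
tan(theta) = |-2.684/0.776572| = 3.456215
theta = arctan(|-2.684/0.776572|) = 73.8631 degrees (acute angle)

73.8631 degrees


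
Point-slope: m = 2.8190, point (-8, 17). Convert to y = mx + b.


y - 17 = 2.8190(x + 8)
y = 2.8190x + 17 - 2.8190*(-8)
y = 2.8190x + 39.5520

y = 2.8190x + 39.5520


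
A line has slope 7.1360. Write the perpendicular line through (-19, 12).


Perpendicular slope = -1/m1 = -1/7.1360 = -0.1401
b2 = y0 - m2*x0 = 12 - 19/7.1360 = 12 - 2.6626 = 9.3374

y = -0.1401x + 9.3374


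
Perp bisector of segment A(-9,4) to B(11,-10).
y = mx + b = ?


Midpoint = (1, -3)
Slope of AB = dy/dx = -14/20 = -0.7000
Perp slope = -dx/dy = 20/14 = 1.4286
b = My - (perp slope)*Mx = -3 + (20*1)/(-14) = -3 - 1.4286 = -4.4286

y = 1.4286x - 4.4286


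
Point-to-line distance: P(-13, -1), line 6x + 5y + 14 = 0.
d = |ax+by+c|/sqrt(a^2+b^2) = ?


|6*(-13) + 5*(-1) + 14| = |-69| = 69
sqrt(36 + 25) = sqrt(61) = 7.8102
d = 69/sqrt(61) = 8.8345

8.8345


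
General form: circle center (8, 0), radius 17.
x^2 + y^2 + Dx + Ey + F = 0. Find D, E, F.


(x-8)^2 + (y-0)^2 = 17^2
D = -2h = -16, E = -2k = 0
F = h^2+k^2-r^2 = 64+0-289 = -225

D = -16, E = 0, F = -225


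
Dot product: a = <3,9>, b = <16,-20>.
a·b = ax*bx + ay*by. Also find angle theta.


a·b = 3*16 + 9*(-20) = 48 - 180 = -132
|a| = sqrt(9+81) = 9.4868
|b| = sqrt(256+400) = 25.6125
cos(theta) = -132/(sqrt(90)*sqrt(656)) = -132/sqrt(59040) = -0.543251
theta = arccos(-132/sqrt(59040)) = 122.9052 degrees

a·b = -132, theta = 122.9052 deg


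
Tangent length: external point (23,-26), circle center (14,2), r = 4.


d = sqrt((23-14)^2 + (-26-2)^2) = sqrt(81+784) = 29.4109
L = sqrt(865.0000 - 16) = sqrt(849.0000) = 29.1376

29.1376


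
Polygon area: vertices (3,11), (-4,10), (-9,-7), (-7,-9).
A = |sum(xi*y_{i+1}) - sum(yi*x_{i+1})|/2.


sum(xi*y_{i+1}) = 3*10 - 4*(-7) - 9*(-9) - 7*11 = 62
sum(yi*x_{i+1}) = 11*(-4) + 10*(-9) - 7*(-7) - 9*3 = -112
Area = |62 + 112|/2 = 174/2 = 87.0000

87.0000 sq units


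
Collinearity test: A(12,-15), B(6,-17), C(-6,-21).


12*(-17+ 21) + 6*(-21+ 15) - 6*(-15+ 17)
= 48 - 36 - 12 = 0

Yes, collinear (determinant = 0)


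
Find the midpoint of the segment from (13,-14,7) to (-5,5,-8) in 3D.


Mx = (13- 5)/2 = 4.0000
My = (-14+5)/2 = -4.5000
Mz = (7- 8)/2 = -0.5000

M = (4.0000, -4.5000, -0.5000)


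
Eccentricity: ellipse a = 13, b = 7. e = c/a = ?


c = sqrt(169-49) = sqrt(120) = 10.9545
e = c/a = sqrt(120)/13 = 0.8427

e = 0.8427


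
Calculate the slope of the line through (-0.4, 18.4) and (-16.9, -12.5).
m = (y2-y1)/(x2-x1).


dy = -12.5 - 18.4 = -30.9
dx = -16.9 + 0.4 = -16.5
m = -30.9/(-16.5) = 1.8727

m = 1.8727


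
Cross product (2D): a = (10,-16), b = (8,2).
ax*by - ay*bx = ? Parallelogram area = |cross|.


cross = 10*2 + 16*8 = 20 + 128 = 148
Parallelogram area = |148| = 148

cross = 148, parallelogram area = 148


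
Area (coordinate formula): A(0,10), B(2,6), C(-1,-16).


0*(6+ 16) = 0
2*(-16-10) = -52
-1*(10-6) = -4
sum = -56
Area = |-56|/2 = 28.0000

28.0000 sq units


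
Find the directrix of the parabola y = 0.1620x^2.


a = 0.1620
1/(4a) = 1.5432
directrix: y = -1.5432 = -1.5432

y = -1.5432


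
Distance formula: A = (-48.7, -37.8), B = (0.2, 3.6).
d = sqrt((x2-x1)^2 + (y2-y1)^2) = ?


dx = 0.2 + 48.7 = 48.9
dy = 3.6 + 37.8 = 41.4
d = sqrt(2391.21 + 1713.96) = sqrt(4105.17) = 64.0716

64.0716


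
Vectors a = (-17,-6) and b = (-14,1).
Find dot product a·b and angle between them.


a·b = -17*(-14) - 6*1 = 238 - 6 = 232
|a| = sqrt(289+36) = 18.0278
|b| = sqrt(196+1) = 14.0357
cos(theta) = 232/(sqrt(325)*sqrt(197)) = 232/sqrt(64025) = 0.916881
theta = arccos(232/sqrt(64025)) = 23.5257 degrees

a·b = 232, theta = 23.5257 deg


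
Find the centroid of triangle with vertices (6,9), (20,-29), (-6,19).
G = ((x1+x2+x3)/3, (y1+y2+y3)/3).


Gx = (6+20- 6)/3 = 20/3 = 6.6667
Gy = (9- 29+19)/3 = -1/3 = -0.3333

G = (6.6667, -0.3333)


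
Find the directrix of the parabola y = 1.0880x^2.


a = 1.0880
1/(4a) = 0.2298
directrix: y = -0.2298 = -0.2298

y = -0.2298


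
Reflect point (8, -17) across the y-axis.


Reflection rule for y-axis: (-x, y)
(8, -17) -> (-8, -17)

(-8, -17)


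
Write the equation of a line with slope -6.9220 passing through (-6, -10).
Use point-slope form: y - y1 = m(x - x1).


y + 10 = -6.9220(x + 6)
y = -6.9220x - 10 + 6.9220*(-6)
y = -6.9220x - 51.5320

y = -6.9220x - 51.5320


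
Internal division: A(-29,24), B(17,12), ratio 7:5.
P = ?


Px = (7*17 + 5*(-29))/12 = -26/12 = -2.1667
Py = (7*12 + 5*24)/12 = 204/12 = 17.0000

P = (-2.1667, 17.0000)


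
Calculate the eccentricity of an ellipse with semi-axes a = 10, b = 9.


c = sqrt(100-81) = sqrt(19) = 4.3589
e = c/a = sqrt(19)/10 = 0.4359

e = 0.4359


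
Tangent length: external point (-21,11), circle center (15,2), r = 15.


d = sqrt((-21-15)^2 + (11-2)^2) = sqrt(1296+81) = 37.1080
L = sqrt(1377.0000 - 225) = sqrt(1152.0000) = 33.9411

33.9411


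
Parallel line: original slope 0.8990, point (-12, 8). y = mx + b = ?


Parallel lines have equal slopes.
m2 = 0.8990
b2 = 8 - 0.8990*(-12) = 18.7880

y = 0.8990x + 18.7880


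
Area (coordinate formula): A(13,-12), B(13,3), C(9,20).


13*(3-20) = -221
13*(20+ 12) = 416
9*(-12-3) = -135
sum = 60
Area = |60|/2 = 30.0000

30.0000 sq units


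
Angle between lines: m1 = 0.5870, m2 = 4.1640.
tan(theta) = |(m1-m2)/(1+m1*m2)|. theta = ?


m1-m2 = -3.577
1+m1*m2 = 3.444268
tan(theta) = |-3.577/3.444268| = 1.038537
theta = arctan(|-3.577/3.444268|) = 46.0830 degrees (acute angle)

46.0830 degrees


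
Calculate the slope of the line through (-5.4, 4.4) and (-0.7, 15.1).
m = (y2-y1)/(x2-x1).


dy = 15.1 - 4.4 = 10.7
dx = -0.7 + 5.4 = 4.7
m = 10.7/4.7 = 2.2766

m = 2.2766


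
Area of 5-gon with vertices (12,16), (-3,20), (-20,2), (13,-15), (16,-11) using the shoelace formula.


sum(xi*y_{i+1}) = 12*20 - 3*2 - 20*(-15) + 13*(-11) + 16*16 = 647
sum(yi*x_{i+1}) = 16*(-3) + 20*(-20) + 2*13 - 15*16 - 11*12 = -794
Area = |647 + 794|/2 = 1441/2 = 720.5000

720.5000 sq units


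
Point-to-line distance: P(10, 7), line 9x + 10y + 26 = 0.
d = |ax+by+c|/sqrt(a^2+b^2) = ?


|9*10 + 10*7 + 26| = |186| = 186
sqrt(81 + 100) = sqrt(181) = 13.4536
d = 186/sqrt(181) = 13.8253

13.8253


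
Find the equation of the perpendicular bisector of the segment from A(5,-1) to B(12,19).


Midpoint = (8.5, 9)
Slope of AB = dy/dx = 20/7 = 2.8571
Perp slope = -dx/dy = -7/20 = -0.3500
b = My - (perp slope)*Mx = 9 + (7*8.5)/20 = 9 + 2.9750 = 11.9750

y = -0.3500x + 11.9750


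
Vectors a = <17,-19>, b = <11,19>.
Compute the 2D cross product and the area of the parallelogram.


cross = 17*19 + 19*11 = 323 + 209 = 532
Parallelogram area = |532| = 532

cross = 532, parallelogram area = 532


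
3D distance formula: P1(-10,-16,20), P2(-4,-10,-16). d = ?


dx=6, dy=6, dz=-36
d = sqrt(36+36+1296) = sqrt(1368) = 36.9865

36.9865


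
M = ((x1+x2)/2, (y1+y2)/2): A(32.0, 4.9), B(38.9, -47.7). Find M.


Mx = (32.0 + 38.9)/2 = 70.9/2 = 35.4500
My = (4.9 - 47.7)/2 = -42.8/2 = -21.4000

(35.4500, -21.4000)


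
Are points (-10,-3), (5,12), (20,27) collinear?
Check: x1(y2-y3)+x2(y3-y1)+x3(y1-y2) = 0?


-10*(12-27) + 5*(27+ 3) + 20*(-3-12)
= 150 + 150 - 300 = 0

Yes, collinear (determinant = 0)


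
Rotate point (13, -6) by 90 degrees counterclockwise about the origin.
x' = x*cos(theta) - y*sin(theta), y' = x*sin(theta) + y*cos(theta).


cos(90) = 0, sin(90) = 1
x' = 13*0 + 6*1 = 6
y' = 13*1 - 6*0 = 13

(6, 13)


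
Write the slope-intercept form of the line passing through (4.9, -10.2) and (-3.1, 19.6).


m = (29.8)/(-8.0) = -3.7250
b = y1 - m*x1 = -10.2 - (29.8*4.9)/(-8.0) = -10.2 + 18.2525 = 8.0525

y = -3.7250x + 8.0525


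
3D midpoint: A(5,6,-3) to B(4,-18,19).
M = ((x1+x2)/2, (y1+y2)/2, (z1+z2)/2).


Mx = (5+4)/2 = 4.5000
My = (6- 18)/2 = -6.0000
Mz = (-3+19)/2 = 8.0000

M = (4.5000, -6.0000, 8.0000)


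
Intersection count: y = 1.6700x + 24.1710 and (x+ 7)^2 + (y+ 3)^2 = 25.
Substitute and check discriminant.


Substitute y = 1.6700x + 24.1710: (x+ 7)^2 + (1.6700x+24.1710+ 3)^2 = 25
Expand to Ax^2 + Bx + C = 0, where b-k = 27.171
A = 1+m^2 = 3.7889
B = 2(m(b-k) - h) = 2(1.6700*27.171 + 7) = 104.75114
C = h^2 + (b-k)^2 - r^2 = 49 + 738.263241 - 25 = 762.263241
disc = B^2-4AC = 10972.8013 - 11552.5568 = -579.7555
disc < 0

0 intersection points


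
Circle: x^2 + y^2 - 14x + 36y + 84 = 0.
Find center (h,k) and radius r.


h = -D/2 = 14/2 = 7
k = -E/2 = -36/2 = -18
r^2 = h^2 + k^2 - F = 49 + 324 - 84 = 289
r = 17

Center (7, -18), radius = 17


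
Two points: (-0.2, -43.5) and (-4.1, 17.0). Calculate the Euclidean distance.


dx = -4.1 + 0.2 = -3.9
dy = 17.0 + 43.5 = 60.5
d = sqrt(15.21 + 3660.25) = sqrt(3675.46) = 60.6256

60.6256


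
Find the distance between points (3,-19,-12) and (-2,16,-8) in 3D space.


dx=-5, dy=35, dz=4
d = sqrt(25+1225+16) = sqrt(1266) = 35.5809

35.5809


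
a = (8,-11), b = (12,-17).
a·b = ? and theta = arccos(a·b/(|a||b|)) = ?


a·b = 8*12 - 11*(-17) = 96 + 187 = 283
|a| = sqrt(64+121) = 13.6015
|b| = sqrt(144+289) = 20.8087
cos(theta) = 283/(sqrt(185)*sqrt(433)) = 283/sqrt(80105) = 0.999900
theta = arccos(283/sqrt(80105)) = 0.8098 degrees

a·b = 283, theta = 0.8098 deg


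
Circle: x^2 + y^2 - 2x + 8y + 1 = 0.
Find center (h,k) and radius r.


h = -D/2 = 2/2 = 1
k = -E/2 = -8/2 = -4
r^2 = h^2 + k^2 - F = 1 + 16 - 1 = 16
r = 4

Center (1, -4), radius = 4


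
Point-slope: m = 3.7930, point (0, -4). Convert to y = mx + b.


y + 4 = 3.7930(x - 0)
y = 3.7930x - 4 - 3.7930*0
y = 3.7930x - 4.0000

y = 3.7930x - 4.0000


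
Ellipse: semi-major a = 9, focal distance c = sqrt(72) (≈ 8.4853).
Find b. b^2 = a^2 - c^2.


b^2 = 9^2 - (sqrt(72))^2 = 81 - 72 = 9
b = sqrt(9) = 3

b = 3


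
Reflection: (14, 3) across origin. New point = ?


Reflection rule for origin: (-x, -y)
(14, 3) -> (-14, -3)

(-14, -3)


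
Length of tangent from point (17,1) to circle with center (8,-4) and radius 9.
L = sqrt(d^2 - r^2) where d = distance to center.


d = sqrt((17-8)^2 + (1+ 4)^2) = sqrt(81+25) = 10.2956
L = sqrt(106.0000 - 81) = sqrt(25.0000) = 5.0000

5.0000


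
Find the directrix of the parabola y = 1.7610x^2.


a = 1.7610
1/(4a) = 0.1420
directrix: y = -0.1420 = -0.1420

y = -0.1420


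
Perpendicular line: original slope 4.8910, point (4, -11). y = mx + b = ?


Perpendicular slope = -1/m1 = -1/4.8910 = -0.2045
b2 = y0 - m2*x0 = -11 + 4/4.8910 = -11 + 0.8178 = -10.1822

y = -0.2045x - 10.1822


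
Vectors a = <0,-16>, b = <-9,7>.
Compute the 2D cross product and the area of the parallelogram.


cross = 0*7 + 16*(-9) = 0 - 144 = -144
Parallelogram area = |-144| = 144

cross = -144, parallelogram area = 144


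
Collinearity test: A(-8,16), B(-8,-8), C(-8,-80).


-8*(-8+ 80) - 8*(-80-16) - 8*(16+ 8)
= -576 + 768 - 192 = 0

Yes, collinear (determinant = 0)


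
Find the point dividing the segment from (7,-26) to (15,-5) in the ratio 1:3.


Px = (1*15 + 3*7)/4 = 36/4 = 9.0000
Py = (1*(-5) + 3*(-26))/4 = -83/4 = -20.7500

P = (9.0000, -20.7500)


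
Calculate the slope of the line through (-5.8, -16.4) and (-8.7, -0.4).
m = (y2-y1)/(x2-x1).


dy = -0.4 + 16.4 = 16
dx = -8.7 + 5.8 = -2.9
m = 16/(-2.9) = -5.5172

m = -5.5172


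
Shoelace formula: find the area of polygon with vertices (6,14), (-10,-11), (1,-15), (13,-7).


sum(xi*y_{i+1}) = 6*(-11) - 10*(-15) + 1*(-7) + 13*14 = 259
sum(yi*x_{i+1}) = 14*(-10) - 11*1 - 15*13 - 7*6 = -388
Area = |259 + 388|/2 = 647/2 = 323.5000

323.5000 sq units


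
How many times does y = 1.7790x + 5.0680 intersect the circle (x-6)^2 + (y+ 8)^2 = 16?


Substitute y = 1.7790x + 5.0680: (x-6)^2 + (1.7790x+5.0680+ 8)^2 = 16
Expand to Ax^2 + Bx + C = 0, where b-k = 13.068
A = 1+m^2 = 4.164841
B = 2(m(b-k) - h) = 2(1.7790*13.068 - 6) = 34.495944
C = h^2 + (b-k)^2 - r^2 = 36 + 170.772624 - 16 = 190.772624
disc = B^2-4AC = 1189.9702 - 3178.1506 = -1988.1804
disc < 0

0 intersection points


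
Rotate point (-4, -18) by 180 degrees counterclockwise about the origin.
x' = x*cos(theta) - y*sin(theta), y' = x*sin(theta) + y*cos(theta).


cos(180) = -1, sin(180) = 0
x' = -4*(-1) + 18*0 = 4
y' = -4*0 - 18*(-1) = 18

(4, 18)


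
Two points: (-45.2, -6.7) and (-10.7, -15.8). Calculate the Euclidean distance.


dx = -10.7 + 45.2 = 34.5
dy = -15.8 + 6.7 = -9.1
d = sqrt(1190.25 + 82.81) = sqrt(1273.06) = 35.6800

35.6800


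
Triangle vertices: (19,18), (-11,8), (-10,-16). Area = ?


19*(8+ 16) = 456
-11*(-16-18) = 374
-10*(18-8) = -100
sum = 730
Area = |730|/2 = 365.0000

365.0000 sq units


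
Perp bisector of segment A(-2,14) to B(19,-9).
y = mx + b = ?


Midpoint = (8.5, 2.5)
Slope of AB = dy/dx = -23/21 = -1.0952
Perp slope = -dx/dy = 21/23 = 0.9130
b = My - (perp slope)*Mx = 2.5 + (21*8.5)/(-23) = 2.5 - 7.7609 = -5.2609

y = 0.9130x - 5.2609


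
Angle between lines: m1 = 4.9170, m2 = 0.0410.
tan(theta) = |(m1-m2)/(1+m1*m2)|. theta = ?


m1-m2 = 4.876
1+m1*m2 = 1.201597
tan(theta) = |4.876/1.201597| = 4.057933
theta = arctan(|4.876/1.201597|) = 76.1564 degrees (acute angle)

76.1564 degrees


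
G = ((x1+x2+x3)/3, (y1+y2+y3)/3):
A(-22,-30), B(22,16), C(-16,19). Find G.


Gx = (-22+22- 16)/3 = -16/3 = -5.3333
Gy = (-30+16+19)/3 = 5/3 = 1.6667

G = (-5.3333, 1.6667)


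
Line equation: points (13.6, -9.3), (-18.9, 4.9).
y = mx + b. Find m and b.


m = (14.2)/(-32.5) = -0.4369
b = y1 - m*x1 = -9.3 - (14.2*13.6)/(-32.5) = -9.3 + 5.9422 = -3.3578

y = -0.4369x - 3.3578


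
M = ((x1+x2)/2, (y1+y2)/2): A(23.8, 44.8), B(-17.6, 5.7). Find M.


Mx = (23.8 - 17.6)/2 = 6.2/2 = 3.1000
My = (44.8 + 5.7)/2 = 50.5/2 = 25.2500

(3.1000, 25.2500)


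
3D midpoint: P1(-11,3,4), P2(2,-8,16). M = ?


Mx = (-11+2)/2 = -4.5000
My = (3- 8)/2 = -2.5000
Mz = (4+16)/2 = 10.0000

M = (-4.5000, -2.5000, 10.0000)


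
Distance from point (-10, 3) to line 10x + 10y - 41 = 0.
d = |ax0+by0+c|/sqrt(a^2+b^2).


|10*(-10) + 10*3 - 41| = |-111| = 111
sqrt(100 + 100) = sqrt(200) = 14.1421
d = 111/sqrt(200) = 7.8489

7.8489


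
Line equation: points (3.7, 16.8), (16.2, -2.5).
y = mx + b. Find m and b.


m = (-19.3)/(12.5) = -1.5440
b = y1 - m*x1 = 16.8 - (-19.3*3.7)/(12.5) = 16.8 + 5.7128 = 22.5128

y = -1.5440x + 22.5128


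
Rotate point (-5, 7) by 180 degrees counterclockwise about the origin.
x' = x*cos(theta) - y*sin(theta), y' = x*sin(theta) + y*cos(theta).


cos(180) = -1, sin(180) = 0
x' = -5*(-1) - 7*0 = 5
y' = -5*0 + 7*(-1) = -7

(5, -7)


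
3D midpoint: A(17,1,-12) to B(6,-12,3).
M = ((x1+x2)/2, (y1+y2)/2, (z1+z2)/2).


Mx = (17+6)/2 = 11.5000
My = (1- 12)/2 = -5.5000
Mz = (-12+3)/2 = -4.5000

M = (11.5000, -5.5000, -4.5000)


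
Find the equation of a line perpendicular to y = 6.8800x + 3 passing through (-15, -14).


Perpendicular slope = -1/m1 = -1/6.8800 = -0.1453
b2 = y0 - m2*x0 = -14 - 15/6.8800 = -14 - 2.1802 = -16.1802

y = -0.1453x - 16.1802


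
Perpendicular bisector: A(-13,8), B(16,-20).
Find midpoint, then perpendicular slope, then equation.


Midpoint = (1.5, -6)
Slope of AB = dy/dx = -28/29 = -0.9655
Perp slope = -dx/dy = 29/28 = 1.0357
b = My - (perp slope)*Mx = -6 + (29*1.5)/(-28) = -6 - 1.5536 = -7.5536

y = 1.0357x - 7.5536


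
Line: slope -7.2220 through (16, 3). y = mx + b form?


y - 3 = -7.2220(x - 16)
y = -7.2220x + 3 + 7.2220*16
y = -7.2220x + 118.5520

y = -7.2220x + 118.5520


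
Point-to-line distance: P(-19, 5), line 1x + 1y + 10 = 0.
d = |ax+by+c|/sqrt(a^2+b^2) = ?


|1*(-19) + 1*5 + 10| = |-4| = 4
sqrt(1 + 1) = sqrt(2) = 1.4142
d = 4/sqrt(2) = 2.8284

2.8284


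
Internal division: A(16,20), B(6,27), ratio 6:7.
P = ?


Px = (6*6 + 7*16)/13 = 148/13 = 11.3846
Py = (6*27 + 7*20)/13 = 302/13 = 23.2308

P = (11.3846, 23.2308)


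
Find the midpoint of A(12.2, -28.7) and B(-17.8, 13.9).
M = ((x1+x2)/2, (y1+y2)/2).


Mx = (12.2 - 17.8)/2 = -5.6/2 = -2.8000
My = (-28.7 + 13.9)/2 = -14.8/2 = -7.4000

(-2.8000, -7.4000)


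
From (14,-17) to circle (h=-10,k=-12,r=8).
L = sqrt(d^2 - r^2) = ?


d = sqrt((14+ 10)^2 + (-17+ 12)^2) = sqrt(576+25) = 24.5153
L = sqrt(601.0000 - 64) = sqrt(537.0000) = 23.1733

23.1733


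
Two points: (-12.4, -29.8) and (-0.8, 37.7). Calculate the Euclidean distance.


dx = -0.8 + 12.4 = 11.6
dy = 37.7 + 29.8 = 67.5
d = sqrt(134.56 + 4556.25) = sqrt(4690.81) = 68.4895

68.4895


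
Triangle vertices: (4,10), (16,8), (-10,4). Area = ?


4*(8-4) = 16
16*(4-10) = -96
-10*(10-8) = -20
sum = -100
Area = |-100|/2 = 50.0000

50.0000 sq units


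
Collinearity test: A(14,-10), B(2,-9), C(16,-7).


14*(-9+ 7) + 2*(-7+ 10) + 16*(-10+ 9)
= -28 + 6 - 16 = -38

No, not collinear (determinant = -38)


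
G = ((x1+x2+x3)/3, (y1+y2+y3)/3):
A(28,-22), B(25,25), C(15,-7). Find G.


Gx = (28+25+15)/3 = 68/3 = 22.6667
Gy = (-22+25- 7)/3 = -4/3 = -1.3333

G = (22.6667, -1.3333)


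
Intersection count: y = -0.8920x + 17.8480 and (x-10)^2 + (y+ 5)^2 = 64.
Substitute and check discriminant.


Substitute y = -0.8920x + 17.8480: (x-10)^2 + (-0.8920x+17.8480+ 5)^2 = 64
Expand to Ax^2 + Bx + C = 0, where b-k = 22.848
A = 1+m^2 = 1.795664
B = 2(m(b-k) - h) = 2(-0.8920*22.848 - 10) = -60.760832
C = h^2 + (b-k)^2 - r^2 = 100 + 522.031104 - 64 = 558.031104
disc = B^2-4AC = 3691.8787 - 4008.1455 = -316.2668
disc < 0

0 intersection points


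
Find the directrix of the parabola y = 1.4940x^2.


a = 1.4940
1/(4a) = 0.1673
directrix: y = -0.1673 = -0.1673

y = -0.1673


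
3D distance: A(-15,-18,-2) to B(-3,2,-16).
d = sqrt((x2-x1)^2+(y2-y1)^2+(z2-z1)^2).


dx=12, dy=20, dz=-14
d = sqrt(144+400+196) = sqrt(740) = 27.2029

27.2029


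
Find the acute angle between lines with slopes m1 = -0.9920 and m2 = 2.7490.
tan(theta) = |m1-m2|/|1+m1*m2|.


m1-m2 = -3.741
1+m1*m2 = -1.727008
tan(theta) = |-3.741/(-1.727008)| = 2.166174
theta = arctan(|-3.741/(-1.727008)|) = 65.2199 degrees (acute angle)

65.2199 degrees


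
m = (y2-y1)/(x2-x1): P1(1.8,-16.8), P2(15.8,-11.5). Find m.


dy = -11.5 + 16.8 = 5.3
dx = 15.8 - 1.8 = 14.0
m = 5.3/14.0 = 0.3786

m = 0.3786


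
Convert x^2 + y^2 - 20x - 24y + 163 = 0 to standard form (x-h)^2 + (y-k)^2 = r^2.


h = -D/2 = 20/2 = 10
k = -E/2 = 24/2 = 12
r^2 = h^2 + k^2 - F = 100 + 144 - 163 = 81
r = 9

Center (10, 12), radius = 9


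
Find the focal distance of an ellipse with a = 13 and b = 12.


c^2 = 13^2 - 12^2 = 169 - 144 = 25
c = sqrt(25) = 5.0000

c = 5.0000


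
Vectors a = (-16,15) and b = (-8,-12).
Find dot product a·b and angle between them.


a·b = -16*(-8) + 15*(-12) = 128 - 180 = -52
|a| = sqrt(256+225) = 21.9317
|b| = sqrt(64+144) = 14.4222
cos(theta) = -52/(sqrt(481)*sqrt(208)) = -52/sqrt(100048) = -0.164399
theta = arccos(-52/sqrt(100048)) = 99.4623 degrees

a·b = -52, theta = 99.4623 deg


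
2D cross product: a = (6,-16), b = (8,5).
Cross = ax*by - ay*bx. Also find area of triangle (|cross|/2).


cross = 6*5 + 16*8 = 30 + 128 = 158
Triangle area = |158|/2 = 158/2 = 79.0000

cross = 158, triangle area = 79.0000


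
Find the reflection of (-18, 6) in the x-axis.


Reflection rule for x-axis: (x, -y)
(-18, 6) -> (-18, -6)

(-18, -6)


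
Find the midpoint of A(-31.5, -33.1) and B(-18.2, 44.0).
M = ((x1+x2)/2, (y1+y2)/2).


Mx = (-31.5 - 18.2)/2 = -49.7/2 = -24.8500
My = (-33.1 + 44.0)/2 = 10.9/2 = 5.4500

(-24.8500, 5.4500)


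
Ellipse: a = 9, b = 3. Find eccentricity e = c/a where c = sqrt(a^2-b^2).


c = sqrt(81-9) = sqrt(72) = 8.4853
e = c/a = sqrt(72)/9 = 0.9428

e = 0.9428


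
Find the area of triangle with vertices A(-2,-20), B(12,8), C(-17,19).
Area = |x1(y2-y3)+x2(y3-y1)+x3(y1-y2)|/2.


-2*(8-19) = 22
12*(19+ 20) = 468
-17*(-20-8) = 476
sum = 966
Area = |966|/2 = 483.0000

483.0000 sq units


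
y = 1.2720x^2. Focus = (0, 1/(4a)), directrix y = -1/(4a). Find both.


a = 1.2720
1/(4a) = 0.1965
Focus = (0, 0.1965)
Directrix: y = -0.1965

Focus = (0, 0.1965), Directrix: y = -0.1965


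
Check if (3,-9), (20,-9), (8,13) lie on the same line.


3*(-9-13) + 20*(13+ 9) + 8*(-9+ 9)
= -66 + 440 + 0 = 374

No, not collinear (determinant = 374)


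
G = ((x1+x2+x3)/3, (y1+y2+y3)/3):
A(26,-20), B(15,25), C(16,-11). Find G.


Gx = (26+15+16)/3 = 57/3 = 19.0000
Gy = (-20+25- 11)/3 = -6/3 = -2.0000

G = (19.0000, -2.0000)


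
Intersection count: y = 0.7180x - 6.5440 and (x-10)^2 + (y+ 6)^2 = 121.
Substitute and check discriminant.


Substitute y = 0.7180x - 6.5440: (x-10)^2 + (0.7180x- 6.5440+ 6)^2 = 121
Expand to Ax^2 + Bx + C = 0, where b-k = -0.544
A = 1+m^2 = 1.515524
B = 2(m(b-k) - h) = 2(0.7180*(-0.544) - 10) = -20.781184
C = h^2 + (b-k)^2 - r^2 = 100 + 0.295936 - 121 = -20.704064
disc = B^2-4AC = 431.8576 + 125.5100 = 557.3676
disc > 0

2 intersection points


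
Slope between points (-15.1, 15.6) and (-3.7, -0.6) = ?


dy = -0.6 - 15.6 = -16.2
dx = -3.7 + 15.1 = 11.4
m = -16.2/11.4 = -1.4211

m = -1.4211


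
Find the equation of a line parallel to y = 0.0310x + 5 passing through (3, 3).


Parallel lines have equal slopes.
m2 = 0.0310
b2 = 3 - 0.0310*3 = 2.9070

y = 0.0310x + 2.9070


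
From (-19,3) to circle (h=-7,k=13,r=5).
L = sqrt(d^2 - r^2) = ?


d = sqrt((-19+ 7)^2 + (3-13)^2) = sqrt(144+100) = 15.6205
L = sqrt(244.0000 - 25) = sqrt(219.0000) = 14.7986

14.7986


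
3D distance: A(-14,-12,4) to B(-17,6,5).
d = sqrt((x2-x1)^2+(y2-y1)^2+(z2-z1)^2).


dx=-3, dy=18, dz=1
d = sqrt(9+324+1) = sqrt(334) = 18.2757

18.2757


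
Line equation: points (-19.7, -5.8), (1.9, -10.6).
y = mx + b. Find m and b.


m = (-4.8)/(21.6) = -0.2222
b = y1 - m*x1 = -5.8 - (-4.8*(-19.7))/(21.6) = -5.8 - 4.3778 = -10.1778

y = -0.2222x - 10.1778


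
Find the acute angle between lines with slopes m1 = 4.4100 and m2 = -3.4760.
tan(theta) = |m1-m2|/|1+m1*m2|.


m1-m2 = 7.886
1+m1*m2 = -14.32916
tan(theta) = |7.886/(-14.32916)| = 0.550346
theta = arctan(|7.886/(-14.32916)|) = 28.8260 degrees (acute angle)

28.8260 degrees


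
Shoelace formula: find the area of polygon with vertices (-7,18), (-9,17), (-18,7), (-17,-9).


sum(xi*y_{i+1}) = -7*17 - 9*7 - 18*(-9) - 17*18 = -326
sum(yi*x_{i+1}) = 18*(-9) + 17*(-18) + 7*(-17) - 9*(-7) = -524
Area = |-326 + 524|/2 = 198/2 = 99.0000

99.0000 sq units


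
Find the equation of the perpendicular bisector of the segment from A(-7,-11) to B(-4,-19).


Midpoint = (-5.5, -15)
Slope of AB = dy/dx = -8/3 = -2.6667
Perp slope = -dx/dy = 3/8 = 0.3750
b = My - (perp slope)*Mx = -15 + (3*(-5.5))/(-8) = -15 + 2.0625 = -12.9375

y = 0.3750x - 12.9375


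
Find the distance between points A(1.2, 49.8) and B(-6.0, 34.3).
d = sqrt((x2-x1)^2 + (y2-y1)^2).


dx = -6.0 - 1.2 = -7.2
dy = 34.3 - 49.8 = -15.5
d = sqrt(51.84 + 240.25) = sqrt(292.09) = 17.0906

17.0906


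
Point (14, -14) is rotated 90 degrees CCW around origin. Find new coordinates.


cos(90) = 0, sin(90) = 1
x' = 14*0 + 14*1 = 14
y' = 14*1 - 14*0 = 14

(14, 14)


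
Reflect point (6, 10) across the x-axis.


Reflection rule for x-axis: (x, -y)
(6, 10) -> (6, -10)

(6, -10)


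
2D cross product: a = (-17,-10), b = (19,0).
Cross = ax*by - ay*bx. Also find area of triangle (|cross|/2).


cross = -17*0 + 10*19 = 0 + 190 = 190
Triangle area = |190|/2 = 190/2 = 95.0000

cross = 190, triangle area = 95.0000


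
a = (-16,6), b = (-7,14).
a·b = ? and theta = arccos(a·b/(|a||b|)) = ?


a·b = -16*(-7) + 6*14 = 112 + 84 = 196
|a| = sqrt(256+36) = 17.0880
|b| = sqrt(49+196) = 15.6525
cos(theta) = 196/(sqrt(292)*sqrt(245)) = 196/sqrt(71540) = 0.732793
theta = arccos(196/sqrt(71540)) = 42.8789 degrees

a·b = 196, theta = 42.8789 deg


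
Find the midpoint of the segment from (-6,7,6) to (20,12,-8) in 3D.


Mx = (-6+20)/2 = 7.0000
My = (7+12)/2 = 9.5000
Mz = (6- 8)/2 = -1.0000

M = (7.0000, 9.5000, -1.0000)


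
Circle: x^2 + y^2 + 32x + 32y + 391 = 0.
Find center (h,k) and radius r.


h = -D/2 = -32/2 = -16
k = -E/2 = -32/2 = -16
r^2 = h^2 + k^2 - F = 256 + 256 - 391 = 121
r = 11

Center (-16, -16), radius = 11


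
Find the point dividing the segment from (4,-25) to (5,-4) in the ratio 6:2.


Px = (6*5 + 2*4)/8 = 38/8 = 4.7500
Py = (6*(-4) + 2*(-25))/8 = -74/8 = -9.2500

P = (4.7500, -9.2500)


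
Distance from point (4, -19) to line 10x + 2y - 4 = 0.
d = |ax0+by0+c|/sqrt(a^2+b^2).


|10*4 + 2*(-19) - 4| = |-2| = 2
sqrt(100 + 4) = sqrt(104) = 10.1980
d = 2/sqrt(104) = 0.1961

0.1961


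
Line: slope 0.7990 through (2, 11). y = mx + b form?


y - 11 = 0.7990(x - 2)
y = 0.7990x + 11 - 0.7990*2
y = 0.7990x + 9.4020

y = 0.7990x + 9.4020


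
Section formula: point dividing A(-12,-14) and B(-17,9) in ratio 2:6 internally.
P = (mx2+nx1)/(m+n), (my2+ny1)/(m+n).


Px = (2*(-17) + 6*(-12))/8 = -106/8 = -13.2500
Py = (2*9 + 6*(-14))/8 = -66/8 = -8.2500

P = (-13.2500, -8.2500)


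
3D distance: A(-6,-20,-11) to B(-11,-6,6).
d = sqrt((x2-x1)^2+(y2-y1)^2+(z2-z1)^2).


dx=-5, dy=14, dz=17
d = sqrt(25+196+289) = sqrt(510) = 22.5832

22.5832


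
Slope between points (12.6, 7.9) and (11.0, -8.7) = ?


dy = -8.7 - 7.9 = -16.6
dx = 11.0 - 12.6 = -1.6
m = -16.6/(-1.6) = 10.3750

m = 10.3750


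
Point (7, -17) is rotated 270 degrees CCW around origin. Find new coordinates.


cos(270) = 0, sin(270) = -1
x' = 7*0 + 17*(-1) = -17
y' = 7*(-1) - 17*0 = -7

(-17, -7)


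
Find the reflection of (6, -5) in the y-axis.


Reflection rule for y-axis: (-x, y)
(6, -5) -> (-6, -5)

(-6, -5)


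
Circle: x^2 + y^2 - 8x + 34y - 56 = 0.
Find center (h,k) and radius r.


h = -D/2 = 8/2 = 4
k = -E/2 = -34/2 = -17
r^2 = h^2 + k^2 - F = 16 + 289 + 56 = 361
r = 19

Center (4, -17), radius = 19


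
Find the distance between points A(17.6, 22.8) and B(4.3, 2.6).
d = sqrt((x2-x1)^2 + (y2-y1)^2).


dx = 4.3 - 17.6 = -13.3
dy = 2.6 - 22.8 = -20.2
d = sqrt(176.89 + 408.04) = sqrt(584.93) = 24.1853

24.1853


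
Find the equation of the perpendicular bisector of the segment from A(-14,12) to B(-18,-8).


Midpoint = (-16, 2)
Slope of AB = dy/dx = -20/(-4) = 5.0000
Perp slope = -dx/dy = -4/20 = -0.2000
b = My - (perp slope)*Mx = 2 + (-4*(-16))/(-20) = 2 - 3.2000 = -1.2000

y = -0.2000x - 1.2000


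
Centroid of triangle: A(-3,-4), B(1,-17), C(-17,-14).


Gx = (-3+1- 17)/3 = -19/3 = -6.3333
Gy = (-4- 17- 14)/3 = -35/3 = -11.6667

G = (-6.3333, -11.6667)


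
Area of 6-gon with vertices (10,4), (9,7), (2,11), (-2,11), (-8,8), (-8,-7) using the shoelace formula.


sum(xi*y_{i+1}) = 10*7 + 9*11 + 2*11 - 2*8 - 8*(-7) - 8*4 = 199
sum(yi*x_{i+1}) = 4*9 + 7*2 + 11*(-2) + 11*(-8) + 8*(-8) - 7*10 = -194
Area = |199 + 194|/2 = 393/2 = 196.5000

196.5000 sq units
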